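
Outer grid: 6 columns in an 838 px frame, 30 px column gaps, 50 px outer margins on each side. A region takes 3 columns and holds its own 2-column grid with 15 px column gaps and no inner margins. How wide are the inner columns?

169.5 px

Take off 100 px of margins, leaving 738 px.
Subtracting 5 column gaps of 30 leaves 588 for 6 columns, so c = 98 px.
3 columns plus 2 column gaps: 294 + 60 = 354 px.
2 columns + 1 column gap: 2d + 1·15 = 354.
2d = 354 − 15 = 339, so d = 169.5 px.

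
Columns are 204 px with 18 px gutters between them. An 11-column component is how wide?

2424 px

11-column span = 11·204 + 10·18 = 2424 px.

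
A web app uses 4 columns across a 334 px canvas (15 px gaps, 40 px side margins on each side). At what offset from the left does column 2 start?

107.25 px

Inside the margins: 334 − 80 = 254 px.
Subtracting 3 gaps of 15 leaves 209 for 4 columns, so c = 52.25 px.
Column 2 starts at margin + 1·(column + gutter) = 40 + 1·67.25 = 107.25 px.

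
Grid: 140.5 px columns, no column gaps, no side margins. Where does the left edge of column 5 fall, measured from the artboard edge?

562 px

Each column+gutter stride is 140.5 px; with no margin, 4 of them is 562 px.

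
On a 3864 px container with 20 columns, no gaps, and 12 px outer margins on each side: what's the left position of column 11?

Content = 3864 − 2·12 = 3840 px.
3840 / 20 = 192 px per column.
Before column 11: the margin + 10 columns + 10 gaps.
Offset = 12 + 10·(192 + 0) = 12 + 1920 = 1932 px.

1932 px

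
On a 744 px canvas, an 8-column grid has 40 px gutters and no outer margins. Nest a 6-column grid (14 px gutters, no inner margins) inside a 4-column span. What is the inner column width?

8 columns + 7 gutters: 8c + 7·40 = 744.
8c = 744 − 280 = 464, so c = 58 px.
4-column span = 4·58 + 3·40 = 352 px.
Subtracting 5 gutters of 14 leaves 282 for 6 columns, so d = 47 px.

47 px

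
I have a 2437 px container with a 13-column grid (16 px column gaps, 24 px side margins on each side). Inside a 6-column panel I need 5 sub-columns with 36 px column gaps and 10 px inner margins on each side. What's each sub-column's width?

186 px

Subtract both margins: 2437 − 2·24 = 2389 px.
2389 − 12·16 = 2197; ÷13 gives c = 169 px.
Span of 6: 6·169 + 5·16 = 1014 + 80 = 1094 px.
Inner content = 1094 − 2·10 = 1074 px.
5d + 4·36 = 1074 → 5d = 930 → d = 186 px.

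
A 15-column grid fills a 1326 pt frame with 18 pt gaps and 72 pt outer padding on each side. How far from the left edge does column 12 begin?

952 pt

Subtract both margins: 1326 − 2·72 = 1182 pt.
1182 − 14·18 = 930; ÷15 gives c = 62 pt.
Before column 12: the margin + 11 columns + 11 gaps.
Offset = 72 + 11·(62 + 18) = 72 + 880 = 952 pt.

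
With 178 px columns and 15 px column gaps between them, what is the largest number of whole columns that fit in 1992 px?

10 columns

Each extra column adds 178 + 15 = 193 px.
(1992 + 15) / 193 = 10.40, so 10 columns fit.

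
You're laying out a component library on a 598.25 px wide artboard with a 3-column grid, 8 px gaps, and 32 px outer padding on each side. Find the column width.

Subtract both margins: 598.25 − 2·32 = 534.25 px.
3 columns + 2 gaps: 3c + 2·8 = 534.25.
3c = 534.25 − 16 = 518.25, so c = 172.75 px.

172.75 px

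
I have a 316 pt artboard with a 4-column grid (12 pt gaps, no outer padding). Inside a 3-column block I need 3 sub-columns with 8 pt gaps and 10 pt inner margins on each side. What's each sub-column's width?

66 pt

4 columns + 3 gaps: 4c + 3·12 = 316.
4c = 316 − 36 = 280, so c = 70 pt.
3-column span = 3·70 + 2·12 = 234 pt.
Inner content = 234 − 2·10 = 214 pt.
3 columns + 2 gaps: 3d + 2·8 = 214.
3d = 214 − 16 = 198, so d = 66 pt.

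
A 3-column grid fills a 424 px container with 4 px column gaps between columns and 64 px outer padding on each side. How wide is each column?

Inside the margins: 424 − 128 = 296 px.
Subtracting 2 column gaps of 4 leaves 288 for 3 columns, so c = 96 px.

96 px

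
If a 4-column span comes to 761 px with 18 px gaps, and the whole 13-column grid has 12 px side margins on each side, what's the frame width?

Subtracting 3 gaps of 18 leaves 707 for 4 columns, so c = 176.75 px.
Adding margins, columns and gutters: 24 + 2297.75 + 216 = 2537.75 px.

2537.75 px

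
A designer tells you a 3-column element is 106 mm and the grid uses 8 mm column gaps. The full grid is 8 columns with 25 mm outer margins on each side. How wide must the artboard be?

346 mm

3 columns + 2 column gaps: 3c + 2·8 = 106.
3c = 106 − 16 = 90, so c = 30 mm.
Adding margins, columns and gutters: 50 + 240 + 56 = 346 mm.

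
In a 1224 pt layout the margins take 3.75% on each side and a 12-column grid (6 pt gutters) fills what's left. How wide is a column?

88.85 pt

Margins: 3.75% × 1224 = 45.9 pt each, so content = 1224 − 91.8 = 1132.2 pt.
12c + 11·6 = 1132.2 → 12c = 1066.2 → c = 88.85 pt.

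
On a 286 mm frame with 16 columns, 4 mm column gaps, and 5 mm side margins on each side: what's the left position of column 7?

Take off 10 mm of margins, leaving 276 mm.
16c + 15·4 = 276 → 16c = 216 → c = 13.5 mm.
Each column+gutter stride is 17.5 mm; 6 of them past the 5 mm margin is 5 + 105 = 110 mm.

110 mm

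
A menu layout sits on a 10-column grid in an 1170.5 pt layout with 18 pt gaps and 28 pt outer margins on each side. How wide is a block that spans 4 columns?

435 pt

Subtract both margins: 1170.5 − 2·28 = 1114.5 pt.
Subtracting 9 gaps of 18 leaves 952.5 for 10 columns, so c = 95.25 pt.
4 columns plus 3 gaps: 381 + 54 = 435 pt.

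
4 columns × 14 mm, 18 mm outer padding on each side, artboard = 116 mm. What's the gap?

8 mm

Content width = 116 − 2·18 = 80 mm.
4·14 + 3g = 80 → 3g = 24 → g = 8 mm.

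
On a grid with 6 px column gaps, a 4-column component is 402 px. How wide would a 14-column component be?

4 columns + 3 column gaps: 4c + 3·6 = 402.
4c = 402 − 18 = 384, so c = 96 px.
14 columns plus 13 column gaps: 1344 + 78 = 1422 px.

1422 px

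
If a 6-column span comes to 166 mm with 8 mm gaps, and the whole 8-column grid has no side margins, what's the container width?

224 mm

166 − 5·8 = 126; ÷6 gives c = 21 mm.
Summing: 168 + 56 = 224 mm.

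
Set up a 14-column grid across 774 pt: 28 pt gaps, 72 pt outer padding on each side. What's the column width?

19 pt

Content width = 774 − 2·72 = 630 pt.
Subtracting 13 gaps of 28 leaves 266 for 14 columns, so c = 19 pt.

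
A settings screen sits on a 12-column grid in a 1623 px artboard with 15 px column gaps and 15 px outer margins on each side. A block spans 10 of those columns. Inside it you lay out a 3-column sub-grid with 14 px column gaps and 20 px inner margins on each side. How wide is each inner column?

Take off 30 px of margins, leaving 1593 px.
12c + 11·15 = 1593 → 12c = 1428 → c = 119 px.
Span of 10: 10·119 + 9·15 = 1190 + 135 = 1325 px.
Inner content = 1325 − 2·20 = 1285 px.
3 columns + 2 column gaps: 3d + 2·14 = 1285.
3d = 1285 − 28 = 1257, so d = 419 px.

419 px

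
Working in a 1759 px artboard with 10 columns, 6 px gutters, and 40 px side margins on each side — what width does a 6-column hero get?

1005 px

Inside the margins: 1759 − 80 = 1679 px.
Subtracting 9 gutters of 6 leaves 1625 for 10 columns, so c = 162.5 px.
6 columns plus 5 gutters: 975 + 30 = 1005 px.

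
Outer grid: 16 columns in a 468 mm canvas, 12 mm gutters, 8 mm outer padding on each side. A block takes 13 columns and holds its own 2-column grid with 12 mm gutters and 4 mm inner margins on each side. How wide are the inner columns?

Subtract both margins: 468 − 2·8 = 452 mm.
16c + 15·12 = 452 → 16c = 272 → c = 17 mm.
Span of 13: 13·17 + 12·12 = 221 + 144 = 365 mm.
Inner content = 365 − 2·4 = 357 mm.
Subtracting 1 gutter of 12 leaves 345 for 2 columns, so d = 172.5 mm.

172.5 mm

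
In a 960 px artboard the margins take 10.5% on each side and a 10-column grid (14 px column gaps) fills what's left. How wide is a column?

63.24 px

Margins: 10.5% × 960 = 100.8 px each, so content = 960 − 201.6 = 758.4 px.
10 columns + 9 column gaps: 10c + 9·14 = 758.4.
10c = 758.4 − 126 = 632.4, so c = 63.24 px.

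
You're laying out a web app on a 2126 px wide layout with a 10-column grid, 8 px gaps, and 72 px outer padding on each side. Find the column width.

191 px

Content width = 2126 − 2·72 = 1982 px.
Subtracting 9 gaps of 8 leaves 1910 for 10 columns, so c = 191 px.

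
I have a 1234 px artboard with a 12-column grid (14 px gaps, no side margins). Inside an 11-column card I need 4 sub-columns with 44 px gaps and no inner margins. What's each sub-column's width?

12 columns + 11 gaps: 12c + 11·14 = 1234.
12c = 1234 − 154 = 1080, so c = 90 px.
11-column span = 11·90 + 10·14 = 1130 px.
4d + 3·44 = 1130 → 4d = 998 → d = 249.5 px.

249.5 px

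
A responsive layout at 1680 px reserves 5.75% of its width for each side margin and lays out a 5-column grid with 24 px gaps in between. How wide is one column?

278.16 px

Each margin = 5.75% of 1680 = 96.6 px; content = 1680 − 2·96.6 = 1486.8 px.
5c + 4·24 = 1486.8 → 5c = 1390.8 → c = 278.16 px.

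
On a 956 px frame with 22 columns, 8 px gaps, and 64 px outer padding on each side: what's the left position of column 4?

Content = 956 − 2·64 = 828 px.
22 columns + 21 gaps: 22c + 21·8 = 828.
22c = 828 − 168 = 660, so c = 30 px.
Before column 4: the margin + 3 columns + 3 gaps.
Offset = 64 + 3·(30 + 8) = 64 + 114 = 178 px.

178 px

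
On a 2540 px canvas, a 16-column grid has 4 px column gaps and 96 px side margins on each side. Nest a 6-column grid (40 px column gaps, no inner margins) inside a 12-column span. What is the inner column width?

Inside the margins: 2540 − 192 = 2348 px.
16c + 15·4 = 2348 → 16c = 2288 → c = 143 px.
12-column span = 12·143 + 11·4 = 1760 px.
6 columns + 5 column gaps: 6d + 5·40 = 1760.
6d = 1760 − 200 = 1560, so d = 260 px.

260 px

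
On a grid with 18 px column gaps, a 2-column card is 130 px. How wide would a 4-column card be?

278 px

Subtracting 1 column gap of 18 leaves 112 for 2 columns, so c = 56 px.
Span of 4: 4·56 + 3·18 = 224 + 54 = 278 px.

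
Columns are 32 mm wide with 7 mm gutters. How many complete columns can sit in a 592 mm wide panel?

15 columns: 15·32 + 14·7 = 578 mm ≤ 592.
16 columns: 617 mm > 592. So 15.

15 columns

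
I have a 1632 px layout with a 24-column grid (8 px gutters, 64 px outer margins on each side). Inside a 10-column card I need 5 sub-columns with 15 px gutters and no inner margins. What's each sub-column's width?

112.4 px

Inside the margins: 1632 − 128 = 1504 px.
1504 − 23·8 = 1320; ÷24 gives c = 55 px.
10 columns plus 9 gutters: 550 + 72 = 622 px.
Subtracting 4 gutters of 15 leaves 562 for 5 columns, so d = 112.4 px.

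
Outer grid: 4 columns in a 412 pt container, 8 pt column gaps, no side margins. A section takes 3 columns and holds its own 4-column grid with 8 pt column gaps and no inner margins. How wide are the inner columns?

70.75 pt

412 − 3·8 = 388; ÷4 gives c = 97 pt.
Span of 3: 3·97 + 2·8 = 291 + 16 = 307 pt.
Subtracting 3 column gaps of 8 leaves 283 for 4 columns, so d = 70.75 pt.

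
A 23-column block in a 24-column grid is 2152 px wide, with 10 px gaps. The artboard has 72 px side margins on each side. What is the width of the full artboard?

2152 − 22·10 = 1932; ÷23 gives c = 84 px.
Adding margins, columns and gutters: 144 + 2016 + 230 = 2390 px.

2390 px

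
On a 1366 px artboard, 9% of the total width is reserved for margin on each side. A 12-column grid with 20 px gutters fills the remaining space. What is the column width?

75.01 px

1366 × (1 − 2·9%) = 1366 × 82% = 1120.12 px for the columns.
1120.12 − 11·20 = 900.12; ÷12 gives c = 75.01 px.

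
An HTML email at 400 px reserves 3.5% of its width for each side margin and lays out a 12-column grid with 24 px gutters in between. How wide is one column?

9 px

Margins: 3.5% × 400 = 14 px each, so content = 400 − 28 = 372 px.
12c + 11·24 = 372 → 12c = 108 → c = 9 px.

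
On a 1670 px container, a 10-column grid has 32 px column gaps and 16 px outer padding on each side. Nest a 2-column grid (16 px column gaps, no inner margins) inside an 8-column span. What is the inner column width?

644 px

Inside the margins: 1670 − 32 = 1638 px.
1638 − 9·32 = 1350; ÷10 gives c = 135 px.
8-column span = 8·135 + 7·32 = 1304 px.
1304 − 1·16 = 1288; ÷2 gives d = 644 px.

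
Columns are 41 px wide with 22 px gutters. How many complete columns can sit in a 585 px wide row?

9 columns: 9·41 + 8·22 = 545 px ≤ 585.
10 columns: 608 px > 585. So 9.

9 columns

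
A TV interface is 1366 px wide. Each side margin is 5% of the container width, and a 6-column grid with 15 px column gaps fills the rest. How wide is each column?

Margins: 5% × 1366 = 68.3 px each, so content = 1366 − 136.6 = 1229.4 px.
6 columns + 5 column gaps: 6c + 5·15 = 1229.4.
6c = 1229.4 − 75 = 1154.4, so c = 192.4 px.

192.4 px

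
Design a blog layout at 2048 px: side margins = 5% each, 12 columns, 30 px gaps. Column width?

Each margin = 5% of 2048 = 102.4 px; content = 2048 − 2·102.4 = 1843.2 px.
12c + 11·30 = 1843.2 → 12c = 1513.2 → c = 126.1 px.

126.1 px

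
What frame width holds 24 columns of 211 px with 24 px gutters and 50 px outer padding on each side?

Adding margins, columns and gutters: 100 + 5064 + 552 = 5716 px.

5716 px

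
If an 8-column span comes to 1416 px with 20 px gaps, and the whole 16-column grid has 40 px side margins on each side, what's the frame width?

2932 px

8 columns + 7 gaps: 8c + 7·20 = 1416.
8c = 1416 − 140 = 1276, so c = 159.5 px.
Adding margins, columns and gutters: 80 + 2552 + 300 = 2932 px.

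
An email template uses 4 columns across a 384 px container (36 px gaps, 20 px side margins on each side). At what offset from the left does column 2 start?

Take off 40 px of margins, leaving 344 px.
Subtracting 3 gaps of 36 leaves 236 for 4 columns, so c = 59 px.
Column 2 starts at margin + 1·(column + gutter) = 20 + 1·95 = 115 px.

115 px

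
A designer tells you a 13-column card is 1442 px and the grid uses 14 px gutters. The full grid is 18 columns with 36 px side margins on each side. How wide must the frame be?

Subtracting 12 gutters of 14 leaves 1274 for 13 columns, so c = 98 px.
Total width: 2·36 + 18·98 + 17·14 = 2074 px.

2074 px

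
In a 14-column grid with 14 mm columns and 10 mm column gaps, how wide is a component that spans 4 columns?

4-column span = 4·14 + 3·10 = 86 mm.

86 mm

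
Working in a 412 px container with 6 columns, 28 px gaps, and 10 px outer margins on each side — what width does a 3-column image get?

182 px

Take off 20 px of margins, leaving 392 px.
Subtracting 5 gaps of 28 leaves 252 for 6 columns, so c = 42 px.
3 columns plus 2 gaps: 126 + 56 = 182 px.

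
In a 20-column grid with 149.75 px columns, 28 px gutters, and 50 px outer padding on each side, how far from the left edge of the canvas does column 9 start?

1472 px

Column 9 starts at margin + 8·(column + gutter) = 50 + 8·177.75 = 1472 px.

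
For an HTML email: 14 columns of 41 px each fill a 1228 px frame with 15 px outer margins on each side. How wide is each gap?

48 px

Take off 30 px of margins, leaving 1198 px.
Columns use 574 px, leaving 624 px across 13 gaps = 48 px each.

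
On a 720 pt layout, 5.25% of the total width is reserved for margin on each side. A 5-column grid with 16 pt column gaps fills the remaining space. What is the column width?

116.08 pt

720 × (1 − 2·5.25%) = 720 × 89.5% = 644.4 pt for the columns.
Subtracting 4 column gaps of 16 leaves 580.4 for 5 columns, so c = 116.08 pt.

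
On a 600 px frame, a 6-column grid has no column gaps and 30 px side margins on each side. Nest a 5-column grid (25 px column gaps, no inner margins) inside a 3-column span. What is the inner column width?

34 px

Subtract both margins: 600 − 2·30 = 540 px.
With no column gaps, each column is 540/6 = 90 px.
3-column span = 3·90 = 270 px.
Subtracting 4 column gaps of 25 leaves 170 for 5 columns, so d = 34 px.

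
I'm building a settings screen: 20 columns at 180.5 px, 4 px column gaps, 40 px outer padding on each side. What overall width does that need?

3766 px

Total width: 2·40 + 20·180.5 + 19·4 = 3766 px.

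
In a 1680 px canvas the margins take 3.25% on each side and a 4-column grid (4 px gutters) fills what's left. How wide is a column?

389.7 px

1680 × (1 − 2·3.25%) = 1680 × 93.5% = 1570.8 px for the columns.
Subtracting 3 gutters of 4 leaves 1558.8 for 4 columns, so c = 389.7 px.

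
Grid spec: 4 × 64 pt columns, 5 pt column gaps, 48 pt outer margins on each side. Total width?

367 pt

Frame = 2·48 + 4·64 + 3·5 = 96 + 256 + 15 = 367 pt.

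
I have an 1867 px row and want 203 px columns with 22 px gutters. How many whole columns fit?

8 columns: 8·203 + 7·22 = 1778 px ≤ 1867.
9 columns: 2003 px > 1867. So 8.

8 columns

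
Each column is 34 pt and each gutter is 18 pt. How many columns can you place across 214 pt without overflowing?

k columns need k·34 + (k−1)·18 = k·52 − 18.
k·52 − 18 ≤ 214 → k ≤ 232 / 52 ≈ 4.46, so k = 4.

4 columns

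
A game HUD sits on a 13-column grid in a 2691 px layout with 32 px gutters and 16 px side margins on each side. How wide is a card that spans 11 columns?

2245 px

Content width = 2691 − 2·16 = 2659 px.
2659 − 12·32 = 2275; ÷13 gives c = 175 px.
Span of 11: 11·175 + 10·32 = 1925 + 320 = 2245 px.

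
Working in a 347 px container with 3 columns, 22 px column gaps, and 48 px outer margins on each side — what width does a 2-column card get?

160 px

Inside the margins: 347 − 96 = 251 px.
3c + 2·22 = 251 → 3c = 207 → c = 69 px.
Span of 2: 2·69 + 1·22 = 138 + 22 = 160 px.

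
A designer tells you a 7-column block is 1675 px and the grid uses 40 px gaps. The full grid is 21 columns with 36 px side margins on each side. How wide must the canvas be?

5177 px

1675 − 6·40 = 1435; ÷7 gives c = 205 px.
Canvas = 2·36 + 21·205 + 20·40 = 72 + 4305 + 800 = 5177 px.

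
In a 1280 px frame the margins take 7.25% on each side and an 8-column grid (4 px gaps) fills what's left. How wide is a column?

1280 × (1 − 2·7.25%) = 1280 × 85.5% = 1094.4 px for the columns.
8c + 7·4 = 1094.4 → 8c = 1066.4 → c = 133.3 px.

133.3 px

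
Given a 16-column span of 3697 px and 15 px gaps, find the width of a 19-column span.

16c + 15·15 = 3697 → 16c = 3472 → c = 217 px.
19 columns plus 18 gaps: 4123 + 270 = 4393 px.

4393 px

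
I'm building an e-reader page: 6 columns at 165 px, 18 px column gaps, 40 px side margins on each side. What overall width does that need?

Total width: 2·40 + 6·165 + 5·18 = 1160 px.

1160 px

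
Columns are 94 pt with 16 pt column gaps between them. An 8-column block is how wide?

Span of 8: 8·94 + 7·16 = 752 + 112 = 864 pt.

864 pt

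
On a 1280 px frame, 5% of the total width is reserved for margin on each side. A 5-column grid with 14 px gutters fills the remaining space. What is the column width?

219.2 px

Margins: 5% × 1280 = 64 px each, so content = 1280 − 128 = 1152 px.
1152 − 4·14 = 1096; ÷5 gives c = 219.2 px.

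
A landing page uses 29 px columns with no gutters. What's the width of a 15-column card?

With no gutters, 15 columns span 15·29 = 435 px.

435 px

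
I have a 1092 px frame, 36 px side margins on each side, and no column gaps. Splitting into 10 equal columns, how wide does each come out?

102 px

Inside the margins: 1092 − 72 = 1020 px.
10c = 1020 → c = 102 px.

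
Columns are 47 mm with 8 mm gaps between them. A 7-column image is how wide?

377 mm

7-column span = 7·47 + 6·8 = 377 mm.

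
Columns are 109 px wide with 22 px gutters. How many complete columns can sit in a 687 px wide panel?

k columns need k·109 + (k−1)·22 = k·131 − 22.
k·131 − 22 ≤ 687 → k ≤ 709 / 131 ≈ 5.41, so k = 5.

5 columns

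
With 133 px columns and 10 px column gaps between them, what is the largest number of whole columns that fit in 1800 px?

12 columns: 12·133 + 11·10 = 1706 px ≤ 1800.
13 columns: 1849 px > 1800. So 12.

12 columns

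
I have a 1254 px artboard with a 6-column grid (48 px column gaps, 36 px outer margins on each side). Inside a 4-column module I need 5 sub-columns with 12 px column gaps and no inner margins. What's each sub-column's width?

Take off 72 px of margins, leaving 1182 px.
6c + 5·48 = 1182 → 6c = 942 → c = 157 px.
4 columns plus 3 column gaps: 628 + 144 = 772 px.
5 columns + 4 column gaps: 5d + 4·12 = 772.
5d = 772 − 48 = 724, so d = 144.8 px.

144.8 px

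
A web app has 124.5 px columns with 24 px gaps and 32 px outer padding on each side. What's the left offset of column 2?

Before column 2: the margin + 1 column + 1 gap.
Offset = 32 + 1·(124.5 + 24) = 32 + 148.5 = 180.5 px.

180.5 px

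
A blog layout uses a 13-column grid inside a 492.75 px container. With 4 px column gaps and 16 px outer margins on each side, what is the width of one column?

31.75 px

Content width = 492.75 − 2·16 = 460.75 px.
13c + 12·4 = 460.75 → 13c = 412.75 → c = 31.75 px.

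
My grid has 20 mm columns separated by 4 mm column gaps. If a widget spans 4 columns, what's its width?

4 columns plus 3 column gaps: 80 + 12 = 92 mm.

92 mm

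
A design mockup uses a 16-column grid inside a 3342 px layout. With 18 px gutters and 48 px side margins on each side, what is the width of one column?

Subtract both margins: 3342 − 2·48 = 3246 px.
3246 − 15·18 = 2976; ÷16 gives c = 186 px.

186 px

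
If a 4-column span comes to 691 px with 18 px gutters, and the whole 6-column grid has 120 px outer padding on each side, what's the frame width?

1285.5 px

691 − 3·18 = 637; ÷4 gives c = 159.25 px.
Adding margins, columns and gutters: 240 + 955.5 + 90 = 1285.5 px.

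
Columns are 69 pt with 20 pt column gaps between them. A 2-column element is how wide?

2 columns plus 1 column gap: 138 + 20 = 158 pt.

158 pt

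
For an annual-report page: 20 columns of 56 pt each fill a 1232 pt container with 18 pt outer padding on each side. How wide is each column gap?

4 pt

Take off 36 pt of margins, leaving 1196 pt.
Columns use 1120 pt, leaving 76 pt across 19 column gaps = 4 pt each.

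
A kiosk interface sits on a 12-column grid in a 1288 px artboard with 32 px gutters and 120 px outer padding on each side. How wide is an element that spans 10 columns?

Take off 240 px of margins, leaving 1048 px.
1048 − 11·32 = 696; ÷12 gives c = 58 px.
Span of 10: 10·58 + 9·32 = 580 + 288 = 868 px.

868 px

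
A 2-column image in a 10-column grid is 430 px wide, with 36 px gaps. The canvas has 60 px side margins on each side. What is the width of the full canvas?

2414 px

430 − 1·36 = 394; ÷2 gives c = 197 px.
Total width: 2·60 + 10·197 + 9·36 = 2414 px.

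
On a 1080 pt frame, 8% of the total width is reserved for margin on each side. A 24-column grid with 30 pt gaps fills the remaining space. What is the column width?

9.05 pt

1080 × (1 − 2·8%) = 1080 × 84% = 907.2 pt for the columns.
24 columns + 23 gaps: 24c + 23·30 = 907.2.
24c = 907.2 − 690 = 217.2, so c = 9.05 pt.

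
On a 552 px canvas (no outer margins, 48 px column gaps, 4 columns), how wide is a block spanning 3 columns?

552 − 3·48 = 408; ÷4 gives c = 102 px.
Span of 3: 3·102 + 2·48 = 306 + 96 = 402 px.

402 px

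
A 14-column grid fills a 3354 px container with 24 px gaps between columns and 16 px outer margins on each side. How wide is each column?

215 px

Take off 32 px of margins, leaving 3322 px.
14 columns + 13 gaps: 14c + 13·24 = 3322.
14c = 3322 − 312 = 3010, so c = 215 px.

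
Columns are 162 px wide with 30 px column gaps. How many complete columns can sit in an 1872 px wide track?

k columns need k·162 + (k−1)·30 = k·192 − 30.
k·192 − 30 ≤ 1872 → k ≤ 1902 / 192 ≈ 9.91, so k = 9.

9 columns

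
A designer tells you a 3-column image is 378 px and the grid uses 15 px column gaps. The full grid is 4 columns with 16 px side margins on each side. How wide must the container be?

3c + 2·15 = 378 → 3c = 348 → c = 116 px.
Container = 2·16 + 4·116 + 3·15 = 32 + 464 + 45 = 541 px.

541 px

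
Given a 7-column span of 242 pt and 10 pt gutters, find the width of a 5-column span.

Subtracting 6 gutters of 10 leaves 182 for 7 columns, so c = 26 pt.
5 columns plus 4 gutters: 130 + 40 = 170 pt.

170 pt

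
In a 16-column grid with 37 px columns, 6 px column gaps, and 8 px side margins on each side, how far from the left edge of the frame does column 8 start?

Before column 8: the margin + 7 columns + 7 column gaps.
Offset = 8 + 7·(37 + 6) = 8 + 301 = 309 px.

309 px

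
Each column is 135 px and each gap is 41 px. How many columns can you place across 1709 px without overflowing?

9 columns

9 columns: 9·135 + 8·41 = 1543 px ≤ 1709.
10 columns: 1719 px > 1709. So 9.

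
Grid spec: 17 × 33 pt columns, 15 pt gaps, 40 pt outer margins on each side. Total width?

881 pt

Layout = 2·40 + 17·33 + 16·15 = 80 + 561 + 240 = 881 pt.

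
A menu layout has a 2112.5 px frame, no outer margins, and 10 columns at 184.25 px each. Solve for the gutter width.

30 px

10 columns take 10·184.25 = 1842.5 px; remaining 270 splits into 9 gutters.
g = 270 / 9 = 30 px.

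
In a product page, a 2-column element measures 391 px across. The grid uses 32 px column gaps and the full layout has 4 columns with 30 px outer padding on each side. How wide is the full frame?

Subtracting 1 column gap of 32 leaves 359 for 2 columns, so c = 179.5 px.
Adding margins, columns and gutters: 60 + 718 + 96 = 874 px.

874 px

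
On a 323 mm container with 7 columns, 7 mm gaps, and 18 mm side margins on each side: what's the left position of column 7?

Take off 36 mm of margins, leaving 287 mm.
287 − 6·7 = 245; ÷7 gives c = 35 mm.
Each column+gutter stride is 42 mm; 6 of them past the 18 mm margin is 18 + 252 = 270 mm.

270 mm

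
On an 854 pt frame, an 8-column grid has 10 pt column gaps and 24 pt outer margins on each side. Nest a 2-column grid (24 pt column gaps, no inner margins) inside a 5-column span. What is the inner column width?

Inside the margins: 854 − 48 = 806 pt.
8c + 7·10 = 806 → 8c = 736 → c = 92 pt.
5-column span = 5·92 + 4·10 = 500 pt.
500 − 1·24 = 476; ÷2 gives d = 238 pt.

238 pt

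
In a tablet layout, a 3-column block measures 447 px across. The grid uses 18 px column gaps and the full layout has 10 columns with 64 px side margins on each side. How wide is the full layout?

447 − 2·18 = 411; ÷3 gives c = 137 px.
Layout = 2·64 + 10·137 + 9·18 = 128 + 1370 + 162 = 1660 px.

1660 px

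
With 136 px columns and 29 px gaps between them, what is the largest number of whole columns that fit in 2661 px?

16 columns: 16·136 + 15·29 = 2611 px ≤ 2661.
17 columns: 2776 px > 2661. So 16.

16 columns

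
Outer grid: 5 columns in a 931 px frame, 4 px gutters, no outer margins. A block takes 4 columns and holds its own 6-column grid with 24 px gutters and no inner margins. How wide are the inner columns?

931 − 4·4 = 915; ÷5 gives c = 183 px.
4-column span = 4·183 + 3·4 = 744 px.
744 − 5·24 = 624; ÷6 gives d = 104 px.

104 px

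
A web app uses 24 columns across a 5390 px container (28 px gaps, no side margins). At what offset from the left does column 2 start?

225.75 px

24c + 23·28 = 5390 → 24c = 4746 → c = 197.75 px.
Each column+gutter stride is 225.75 px; with no margin, 1 of them is 225.75 px.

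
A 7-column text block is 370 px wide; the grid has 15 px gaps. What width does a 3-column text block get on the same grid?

Subtracting 6 gaps of 15 leaves 280 for 7 columns, so c = 40 px.
3-column span = 3·40 + 2·15 = 150 px.

150 px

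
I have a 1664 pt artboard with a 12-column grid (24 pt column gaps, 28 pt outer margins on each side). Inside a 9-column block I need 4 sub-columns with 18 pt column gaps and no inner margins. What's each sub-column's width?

Outer content = 1664 − 2·28 = 1608 pt.
12c + 11·24 = 1608 → 12c = 1344 → c = 112 pt.
9 columns plus 8 column gaps: 1008 + 192 = 1200 pt.
1200 − 3·18 = 1146; ÷4 gives d = 286.5 pt.

286.5 pt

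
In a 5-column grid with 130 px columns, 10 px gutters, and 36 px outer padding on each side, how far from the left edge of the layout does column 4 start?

Each column+gutter stride is 140 px; 3 of them past the 36 px margin is 36 + 420 = 456 px.

456 px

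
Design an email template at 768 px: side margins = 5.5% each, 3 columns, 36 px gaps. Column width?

203.84 px

Each margin = 5.5% of 768 = 42.24 px; content = 768 − 2·42.24 = 683.52 px.
Subtracting 2 gaps of 36 leaves 611.52 for 3 columns, so c = 203.84 px.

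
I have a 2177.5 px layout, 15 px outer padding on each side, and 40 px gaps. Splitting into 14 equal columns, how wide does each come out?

Inside the margins: 2177.5 − 30 = 2147.5 px.
Subtracting 13 gaps of 40 leaves 1627.5 for 14 columns, so c = 116.25 px.

116.25 px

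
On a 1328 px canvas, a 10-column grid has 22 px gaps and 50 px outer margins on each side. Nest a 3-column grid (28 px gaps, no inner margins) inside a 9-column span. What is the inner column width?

349 px

Inside the margins: 1328 − 100 = 1228 px.
1228 − 9·22 = 1030; ÷10 gives c = 103 px.
9 columns plus 8 gaps: 927 + 176 = 1103 px.
3d + 2·28 = 1103 → 3d = 1047 → d = 349 px.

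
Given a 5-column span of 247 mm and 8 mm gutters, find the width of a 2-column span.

Subtracting 4 gutters of 8 leaves 215 for 5 columns, so c = 43 mm.
2 columns plus 1 gutter: 86 + 8 = 94 mm.

94 mm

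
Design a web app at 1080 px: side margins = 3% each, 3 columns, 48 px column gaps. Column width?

306.4 px

1080 × (1 − 2·3%) = 1080 × 94% = 1015.2 px for the columns.
Subtracting 2 column gaps of 48 leaves 919.2 for 3 columns, so c = 306.4 px.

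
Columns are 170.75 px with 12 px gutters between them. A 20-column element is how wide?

20-column span = 20·170.75 + 19·12 = 3643 px.

3643 px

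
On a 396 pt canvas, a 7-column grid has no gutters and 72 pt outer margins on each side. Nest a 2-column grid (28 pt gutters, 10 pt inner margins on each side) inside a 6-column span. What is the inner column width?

Inside the margins: 396 − 144 = 252 pt.
With no gutters, each column is 252/7 = 36 pt.
6-column span = 6·36 = 216 pt.
Inner content = 216 − 2·10 = 196 pt.
2 columns + 1 gutter: 2d + 1·28 = 196.
2d = 196 − 28 = 168, so d = 84 pt.

84 pt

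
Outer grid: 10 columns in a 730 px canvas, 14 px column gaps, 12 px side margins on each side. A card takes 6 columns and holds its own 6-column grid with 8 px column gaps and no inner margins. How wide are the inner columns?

63 px

Subtract both margins: 730 − 2·12 = 706 px.
Subtracting 9 column gaps of 14 leaves 580 for 10 columns, so c = 58 px.
Span of 6: 6·58 + 5·14 = 348 + 70 = 418 px.
6d + 5·8 = 418 → 6d = 378 → d = 63 px.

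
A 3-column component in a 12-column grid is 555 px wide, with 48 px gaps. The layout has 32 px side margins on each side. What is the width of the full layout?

3 columns + 2 gaps: 3c + 2·48 = 555.
3c = 555 − 96 = 459, so c = 153 px.
Adding margins, columns and gutters: 64 + 1836 + 528 = 2428 px.

2428 px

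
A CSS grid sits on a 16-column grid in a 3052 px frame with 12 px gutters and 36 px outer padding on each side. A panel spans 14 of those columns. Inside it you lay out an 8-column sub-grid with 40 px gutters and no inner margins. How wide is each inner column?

Take off 72 px of margins, leaving 2980 px.
16 columns + 15 gutters: 16c + 15·12 = 2980.
16c = 2980 − 180 = 2800, so c = 175 px.
Span of 14: 14·175 + 13·12 = 2450 + 156 = 2606 px.
8 columns + 7 gutters: 8d + 7·40 = 2606.
8d = 2606 − 280 = 2326, so d = 290.75 px.

290.75 px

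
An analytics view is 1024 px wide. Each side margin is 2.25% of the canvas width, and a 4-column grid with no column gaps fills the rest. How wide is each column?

244.48 px

1024 × (1 − 2·2.25%) = 1024 × 95.5% = 977.92 px for the columns.
4c = 977.92 → c = 244.48 px.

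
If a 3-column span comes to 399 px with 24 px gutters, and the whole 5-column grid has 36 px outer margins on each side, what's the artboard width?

753 px

3 columns + 2 gutters: 3c + 2·24 = 399.
3c = 399 − 48 = 351, so c = 117 px.
Adding margins, columns and gutters: 72 + 585 + 96 = 753 px.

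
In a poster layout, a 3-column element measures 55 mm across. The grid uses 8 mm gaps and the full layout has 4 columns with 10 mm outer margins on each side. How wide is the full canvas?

96 mm

55 − 2·8 = 39; ÷3 gives c = 13 mm.
Adding margins, columns and gutters: 20 + 52 + 24 = 96 mm.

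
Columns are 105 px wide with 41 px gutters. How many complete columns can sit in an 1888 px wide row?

13 columns

Each extra column adds 105 + 41 = 146 px.
(1888 + 41) / 146 = 13.21, so 13 columns fit.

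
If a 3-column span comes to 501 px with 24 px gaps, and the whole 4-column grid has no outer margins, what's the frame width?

676 px

Subtracting 2 gaps of 24 leaves 453 for 3 columns, so c = 151 px.
Summing: 604 + 72 = 676 px.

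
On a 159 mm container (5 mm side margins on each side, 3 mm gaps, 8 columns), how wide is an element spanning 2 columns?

Content width = 159 − 2·5 = 149 mm.
8 columns + 7 gaps: 8c + 7·3 = 149.
8c = 149 − 21 = 128, so c = 16 mm.
Span of 2: 2·16 + 1·3 = 32 + 3 = 35 mm.

35 mm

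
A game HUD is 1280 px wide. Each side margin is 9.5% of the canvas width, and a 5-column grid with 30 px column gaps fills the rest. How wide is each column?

Each margin = 9.5% of 1280 = 121.6 px; content = 1280 − 2·121.6 = 1036.8 px.
Subtracting 4 column gaps of 30 leaves 916.8 for 5 columns, so c = 183.36 px.

183.36 px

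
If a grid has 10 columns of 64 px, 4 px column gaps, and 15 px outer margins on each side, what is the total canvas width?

706 px

Adding margins, columns and gutters: 30 + 640 + 36 = 706 px.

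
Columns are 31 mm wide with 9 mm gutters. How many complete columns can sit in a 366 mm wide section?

k columns need k·31 + (k−1)·9 = k·40 − 9.
k·40 − 9 ≤ 366 → k ≤ 375 / 40 ≈ 9.38, so k = 9.

9 columns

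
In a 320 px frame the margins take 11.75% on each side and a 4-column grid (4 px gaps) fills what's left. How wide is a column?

Margins: 11.75% × 320 = 37.6 px each, so content = 320 − 75.2 = 244.8 px.
Subtracting 3 gaps of 4 leaves 232.8 for 4 columns, so c = 58.2 px.

58.2 px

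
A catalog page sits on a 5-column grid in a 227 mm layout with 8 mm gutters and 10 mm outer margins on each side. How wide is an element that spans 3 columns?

121 mm

Subtract both margins: 227 − 2·10 = 207 mm.
5 columns + 4 gutters: 5c + 4·8 = 207.
5c = 207 − 32 = 175, so c = 35 mm.
Span of 3: 3·35 + 2·8 = 105 + 16 = 121 mm.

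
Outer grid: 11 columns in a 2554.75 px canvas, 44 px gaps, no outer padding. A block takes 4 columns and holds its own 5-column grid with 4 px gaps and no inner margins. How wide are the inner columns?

2554.75 − 10·44 = 2114.75; ÷11 gives c = 192.25 px.
Span of 4: 4·192.25 + 3·44 = 769 + 132 = 901 px.
901 − 4·4 = 885; ÷5 gives d = 177 px.

177 px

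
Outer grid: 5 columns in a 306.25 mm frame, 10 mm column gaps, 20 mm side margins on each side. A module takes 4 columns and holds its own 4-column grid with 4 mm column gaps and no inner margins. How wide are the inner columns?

49.75 mm

Subtract both margins: 306.25 − 2·20 = 266.25 mm.
Subtracting 4 column gaps of 10 leaves 226.25 for 5 columns, so c = 45.25 mm.
4-column span = 4·45.25 + 3·10 = 211 mm.
211 − 3·4 = 199; ÷4 gives d = 49.75 mm.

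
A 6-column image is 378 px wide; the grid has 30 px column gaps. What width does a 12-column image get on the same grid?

786 px

Subtracting 5 column gaps of 30 leaves 228 for 6 columns, so c = 38 px.
Span of 12: 12·38 + 11·30 = 456 + 330 = 786 px.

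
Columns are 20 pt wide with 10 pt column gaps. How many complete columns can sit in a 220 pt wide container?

k columns need k·20 + (k−1)·10 = k·30 − 10.
k·30 − 10 ≤ 220 → k ≤ 230 / 30 ≈ 7.67, so k = 7.

7 columns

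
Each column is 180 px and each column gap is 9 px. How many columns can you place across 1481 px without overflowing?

7 columns: 7·180 + 6·9 = 1314 px ≤ 1481.
8 columns: 1503 px > 1481. So 7.

7 columns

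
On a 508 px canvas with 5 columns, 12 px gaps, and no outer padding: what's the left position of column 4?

Subtracting 4 gaps of 12 leaves 460 for 5 columns, so c = 92 px.
No margin, so column 4 starts at 3·(column + gutter) = 3·104 = 312 px.

312 px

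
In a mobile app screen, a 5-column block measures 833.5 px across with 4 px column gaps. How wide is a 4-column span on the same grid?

666 px

Subtracting 4 column gaps of 4 leaves 817.5 for 5 columns, so c = 163.5 px.
4 columns plus 3 column gaps: 654 + 12 = 666 px.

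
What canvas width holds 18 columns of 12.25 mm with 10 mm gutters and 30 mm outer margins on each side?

450.5 mm

Total width: 2·30 + 18·12.25 + 17·10 = 450.5 mm.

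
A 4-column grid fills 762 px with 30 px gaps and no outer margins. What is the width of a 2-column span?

4c + 3·30 = 762 → 4c = 672 → c = 168 px.
2-column span = 2·168 + 1·30 = 366 px.

366 px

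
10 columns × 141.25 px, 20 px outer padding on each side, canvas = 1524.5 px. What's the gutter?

Inside the margins: 1524.5 − 40 = 1484.5 px.
10 columns take 10·141.25 = 1412.5 px; remaining 72 splits into 9 gutters.
g = 72 / 9 = 8 px.

8 px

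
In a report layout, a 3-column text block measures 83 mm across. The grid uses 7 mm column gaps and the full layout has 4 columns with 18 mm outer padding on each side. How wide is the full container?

83 − 2·7 = 69; ÷3 gives c = 23 mm.
Container = 2·18 + 4·23 + 3·7 = 36 + 92 + 21 = 149 mm.

149 mm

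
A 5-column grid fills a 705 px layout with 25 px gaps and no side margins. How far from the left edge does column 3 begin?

292 px

5 columns + 4 gaps: 5c + 4·25 = 705.
5c = 705 − 100 = 605, so c = 121 px.
No margin, so column 3 starts at 2·(column + gutter) = 2·146 = 292 px.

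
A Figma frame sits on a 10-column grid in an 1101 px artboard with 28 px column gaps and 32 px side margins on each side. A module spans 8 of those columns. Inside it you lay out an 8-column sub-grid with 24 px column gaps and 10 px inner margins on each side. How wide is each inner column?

79.5 px

Outer content = 1101 − 2·32 = 1037 px.
10c + 9·28 = 1037 → 10c = 785 → c = 78.5 px.
8 columns plus 7 column gaps: 628 + 196 = 824 px.
Inner content = 824 − 2·10 = 804 px.
8 columns + 7 column gaps: 8d + 7·24 = 804.
8d = 804 − 168 = 636, so d = 79.5 px.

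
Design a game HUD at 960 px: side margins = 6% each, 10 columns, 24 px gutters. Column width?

960 × (1 − 2·6%) = 960 × 88% = 844.8 px for the columns.
Subtracting 9 gutters of 24 leaves 628.8 for 10 columns, so c = 62.88 px.

62.88 px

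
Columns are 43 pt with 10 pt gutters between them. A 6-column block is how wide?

Span of 6: 6·43 + 5·10 = 258 + 50 = 308 pt.

308 pt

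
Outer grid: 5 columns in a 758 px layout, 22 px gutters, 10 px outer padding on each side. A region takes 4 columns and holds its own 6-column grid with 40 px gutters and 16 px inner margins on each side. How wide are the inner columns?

59 px

Take off 20 px of margins, leaving 738 px.
5 columns + 4 gutters: 5c + 4·22 = 738.
5c = 738 − 88 = 650, so c = 130 px.
4-column span = 4·130 + 3·22 = 586 px.
Inner content = 586 − 2·16 = 554 px.
Subtracting 5 gutters of 40 leaves 354 for 6 columns, so d = 59 px.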